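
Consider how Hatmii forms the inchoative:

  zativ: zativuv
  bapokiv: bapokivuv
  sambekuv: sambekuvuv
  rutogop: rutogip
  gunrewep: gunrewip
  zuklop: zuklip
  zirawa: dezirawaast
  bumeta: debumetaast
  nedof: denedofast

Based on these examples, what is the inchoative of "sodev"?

rutogop and nedof both have last vowel 'o' yet inflect differently (rutogip, denedofast), so the last vowel is not what conditions the rule; the final letter is.
"sodev" ends in -v. The stems ending in -v (zativ → zativuv, bapokiv → bapokivuv, sambekuv → sambekuvuv) add -uv.
The other patterns: stems ending in -p change the last vowel to 'i'; stems ending in -a or -f add de- … -ast around the stem.
So sodev → sodevuv.

sodevuv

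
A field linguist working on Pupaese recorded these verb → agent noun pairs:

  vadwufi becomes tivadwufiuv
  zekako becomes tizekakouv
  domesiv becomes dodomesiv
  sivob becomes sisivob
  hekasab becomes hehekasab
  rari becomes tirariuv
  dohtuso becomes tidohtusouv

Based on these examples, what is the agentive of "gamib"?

gagamib

sivob and zekako both have last vowel 'o' yet inflect differently (sisivob, tizekakouv), so the last vowel is not what conditions the rule; whether the stem ends in a vowel or a consonant is.
"gamib" ends in a consonant. The stems ending in a consonant (domesiv → dodomesiv, sivob → sisivob, hekasab → hehekasab) repeat the first consonant+vowel as a prefix.
So gamib → gagamib.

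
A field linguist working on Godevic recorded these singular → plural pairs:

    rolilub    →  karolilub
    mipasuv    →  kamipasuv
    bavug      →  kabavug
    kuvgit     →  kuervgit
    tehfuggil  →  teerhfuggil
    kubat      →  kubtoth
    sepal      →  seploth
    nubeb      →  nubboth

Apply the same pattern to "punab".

kuvgit and kubat both end in -t yet inflect differently (kuervgit, kubtoth), so the final letter is not what conditions the rule; the last vowel is.
"punab" has last vowel 'a'. The stems whose last vowel is 'a' (kubat → kubtoth, sepal → seploth) delete the last vowel and add -oth.
So punab → punboth.

punboth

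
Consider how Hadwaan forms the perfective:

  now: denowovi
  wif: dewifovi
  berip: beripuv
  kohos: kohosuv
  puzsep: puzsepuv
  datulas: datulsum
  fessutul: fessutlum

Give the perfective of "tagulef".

kohos and datulas both end in -s yet inflect differently (kohosuv, datulsum), so the final letter is not what conditions the rule; the number of vowels is.
"tagulef" has 3 vowels. The stems with 3 vowels (datulas → datulsum, fessutul → fessutlum) delete the last vowel and add -um.
The other patterns: stems with 1 vowel add de- … -ovi around the stem; stems with 2 vowels add -uv.
So tagulef → tagulfum.

tagulfum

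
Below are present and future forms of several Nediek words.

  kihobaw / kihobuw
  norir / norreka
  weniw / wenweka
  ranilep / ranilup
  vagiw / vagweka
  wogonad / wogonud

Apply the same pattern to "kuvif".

kuvfeka

vagiw and kihobaw both end in -w yet inflect differently (vagweka, kihobuw), so the final letter is not what conditions the rule; the last vowel is.
"kuvif" has last vowel 'i'. The stems whose last vowel is 'i' (norir → norreka, vagiw → vagweka, weniw → wenweka) delete the last vowel and add -eka.
So kuvif → kuvfeka.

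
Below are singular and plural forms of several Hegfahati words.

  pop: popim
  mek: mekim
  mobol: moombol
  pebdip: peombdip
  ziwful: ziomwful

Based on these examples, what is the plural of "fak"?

fakim

"fak" has 1 vowel. The stems with 1 vowel (pop → popim, mek → mekim) add -im.
The other pattern: stems with 2 vowels insert -om- after the first vowel.
So fak → fakim.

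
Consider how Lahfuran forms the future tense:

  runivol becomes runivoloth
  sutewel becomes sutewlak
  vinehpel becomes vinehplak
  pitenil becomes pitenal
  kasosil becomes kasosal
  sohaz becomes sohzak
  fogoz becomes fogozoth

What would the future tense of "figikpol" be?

"figikpol" has last vowel 'o'. The stems whose last vowel is 'o' (fogoz → fogozoth, runivol → runivoloth) add -oth.
The other patterns: stems whose last vowel is 'i' change the last vowel to 'a'; stems whose last vowel is 'a' or 'e' delete the last vowel and add -ak.
So figikpol → figikpoloth.

figikpoloth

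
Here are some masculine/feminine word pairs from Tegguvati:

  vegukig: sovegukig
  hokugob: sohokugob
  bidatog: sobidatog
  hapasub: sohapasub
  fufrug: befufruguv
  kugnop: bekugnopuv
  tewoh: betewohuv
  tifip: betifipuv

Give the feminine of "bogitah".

vegukig and fufrug both end in -g yet inflect differently (sovegukig, befufruguv), so the final letter is not what conditions the rule; the number of vowels is.
"bogitah" has 3 vowels. The stems with 3 vowels (vegukig → sovegukig, hokugob → sohokugob, bidatog → sobidatog) add the prefix so-.
The other pattern: stems with 2 vowels add be- … -uv around the stem.
So bogitah → sobogitah.

sobogitah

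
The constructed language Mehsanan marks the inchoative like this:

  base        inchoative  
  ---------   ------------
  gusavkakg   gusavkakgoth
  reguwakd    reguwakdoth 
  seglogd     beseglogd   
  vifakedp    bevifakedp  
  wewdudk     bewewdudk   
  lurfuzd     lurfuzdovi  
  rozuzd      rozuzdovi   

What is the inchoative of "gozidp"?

begozidp

reguwakd and seglogd both end in -d yet inflect differently (reguwakdoth, beseglogd), so the final letter is not what conditions the rule; the second-to-last letter is.
"gozidp" has second-to-last letter 'd'. The stems whose second-to-last letter is 'd' (vifakedp → bevifakedp, wewdudk → bewewdudk) add the prefix be-.
So gozidp → begozidp.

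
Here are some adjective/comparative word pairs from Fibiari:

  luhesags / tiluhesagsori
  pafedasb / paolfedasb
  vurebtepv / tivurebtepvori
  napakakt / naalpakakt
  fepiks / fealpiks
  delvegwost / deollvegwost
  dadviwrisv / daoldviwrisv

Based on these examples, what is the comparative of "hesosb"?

delvegwost and napakakt both end in -t yet inflect differently (deollvegwost, naalpakakt), so the final letter is not what conditions the rule; the second-to-last letter is.
"hesosb" has second-to-last letter 's'. The stems whose second-to-last letter is 's' (delvegwost → deollvegwost, dadviwrisv → daoldviwrisv, pafedasb → paolfedasb) insert -ol- after the first vowel.
The other patterns: stems whose second-to-last letter is 'k' insert -al- after the first vowel; stems whose second-to-last letter is 'g' or 'p' add ti- … -ori around the stem.
So hesosb → heolsosb.

heolsosb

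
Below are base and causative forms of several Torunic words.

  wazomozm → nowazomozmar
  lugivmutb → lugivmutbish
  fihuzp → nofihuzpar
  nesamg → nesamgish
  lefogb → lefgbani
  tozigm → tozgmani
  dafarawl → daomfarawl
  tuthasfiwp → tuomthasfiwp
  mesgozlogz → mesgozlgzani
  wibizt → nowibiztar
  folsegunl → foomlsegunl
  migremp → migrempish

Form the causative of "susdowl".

suomsdowl

tozigm and wazomozm both end in -m yet inflect differently (tozgmani, nowazomozmar), so the final letter is not what conditions the rule; the second-to-last letter is.
"susdowl" has second-to-last letter 'w'. The stems whose second-to-last letter is 'w' (tuthasfiwp → tuomthasfiwp, dafarawl → daomfarawl) insert -om- after the first vowel.
The other patterns: stems whose second-to-last letter is 'g' delete the last vowel and add -ani; stems whose second-to-last letter is 'z' add no- … -ar around the stem; stems whose second-to-last letter is 'm' or 't' add -ish.
So susdowl → suomsdowl.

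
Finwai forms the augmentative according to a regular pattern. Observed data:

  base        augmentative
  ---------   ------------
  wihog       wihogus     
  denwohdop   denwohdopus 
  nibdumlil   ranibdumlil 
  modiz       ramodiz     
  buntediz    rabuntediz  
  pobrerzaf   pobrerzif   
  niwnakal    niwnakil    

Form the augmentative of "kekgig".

rakekgig

"kekgig" has last vowel 'i'. The stems whose last vowel is 'i' (nibdumlil → ranibdumlil, modiz → ramodiz, buntediz → rabuntediz) add the prefix ra-.
The other patterns: stems whose last vowel is 'o' add -us; stems whose last vowel is 'a' change the last vowel to 'i'.
So kekgig → rakekgig.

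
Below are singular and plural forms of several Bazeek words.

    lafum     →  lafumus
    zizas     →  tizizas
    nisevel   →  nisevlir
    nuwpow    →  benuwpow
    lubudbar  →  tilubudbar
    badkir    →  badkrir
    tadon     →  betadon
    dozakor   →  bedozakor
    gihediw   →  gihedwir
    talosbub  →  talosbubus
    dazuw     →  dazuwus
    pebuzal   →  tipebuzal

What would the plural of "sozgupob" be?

dozakor and lubudbar both end in -r yet inflect differently (bedozakor, tilubudbar), so the final letter is not what conditions the rule; the last vowel is.
"sozgupob" has last vowel 'o'. The stems whose last vowel is 'o' (nuwpow → benuwpow, tadon → betadon, dozakor → bedozakor) add the prefix be-.
The other patterns: stems whose last vowel is 'a' add the prefix ti-; stems whose last vowel is 'u' add -us; stems whose last vowel is 'e' or 'i' delete the last vowel and add -ir.
So sozgupob → besozgupob.

besozgupob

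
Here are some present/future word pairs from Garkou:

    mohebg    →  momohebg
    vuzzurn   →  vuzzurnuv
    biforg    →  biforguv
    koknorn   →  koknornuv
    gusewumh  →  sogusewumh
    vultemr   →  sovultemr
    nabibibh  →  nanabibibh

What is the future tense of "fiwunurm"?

fiwunurmuv

mohebg and biforg both end in -g yet inflect differently (momohebg, biforguv), so the final letter is not what conditions the rule; the second-to-last letter is.
"fiwunurm" has second-to-last letter 'r'. The stems whose second-to-last letter is 'r' (koknorn → koknornuv, biforg → biforguv, vuzzurn → vuzzurnuv) add -uv.
The other patterns: stems whose second-to-last letter is 'b' repeat the first consonant+vowel as a prefix; stems whose second-to-last letter is 'm' add the prefix so-.
So fiwunurm → fiwunurmuv.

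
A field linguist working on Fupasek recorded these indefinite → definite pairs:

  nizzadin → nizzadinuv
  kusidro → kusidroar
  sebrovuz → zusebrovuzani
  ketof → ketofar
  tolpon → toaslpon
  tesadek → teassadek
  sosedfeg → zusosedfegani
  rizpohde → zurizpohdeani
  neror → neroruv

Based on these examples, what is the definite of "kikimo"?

tolpon and nizzadin both end in -n yet inflect differently (toaslpon, nizzadinuv), so the final letter is not what conditions the rule; the first letter is.
"kikimo" begins with k-. The stems beginning with k- (ketof → ketofar, kusidro → kusidroar) add -ar.
The other patterns: stems beginning with t- insert -as- after the first vowel; stems beginning with n- add -uv; stems beginning with r- or s- add zu- … -ani around the stem.
So kikimo → kikimoar.

kikimoar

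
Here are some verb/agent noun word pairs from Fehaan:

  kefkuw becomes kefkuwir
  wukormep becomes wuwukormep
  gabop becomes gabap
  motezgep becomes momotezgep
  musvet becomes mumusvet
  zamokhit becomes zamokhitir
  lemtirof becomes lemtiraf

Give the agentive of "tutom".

tutam

"tutom" has last vowel 'o'. The stems whose last vowel is 'o' (lemtirof → lemtiraf, gabop → gabap) change the last vowel to 'a'.
So tutom → tutam.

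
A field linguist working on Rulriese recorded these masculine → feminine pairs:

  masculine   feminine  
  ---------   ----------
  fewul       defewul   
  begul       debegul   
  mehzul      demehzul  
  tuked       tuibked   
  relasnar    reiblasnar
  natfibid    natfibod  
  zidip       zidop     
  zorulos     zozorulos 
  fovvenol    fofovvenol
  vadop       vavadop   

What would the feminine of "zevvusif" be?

"zevvusif" has last vowel 'i'. The stems whose last vowel is 'i' (natfibid → natfibod, zidip → zidop) change the last vowel to 'o'.
So zevvusif → zevvusof.

zevvusof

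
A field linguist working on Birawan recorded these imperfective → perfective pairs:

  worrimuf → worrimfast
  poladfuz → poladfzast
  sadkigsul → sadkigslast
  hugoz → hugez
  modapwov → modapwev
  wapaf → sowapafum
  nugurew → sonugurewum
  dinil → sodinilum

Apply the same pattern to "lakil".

solakilum

poladfuz and hugoz both end in -z yet inflect differently (poladfzast, hugez), so the final letter is not what conditions the rule; the last vowel is.
"lakil" has last vowel 'i'. The one such stem in the data (dinil → sodinilum) adds so- … -um around the stem, so the same rule applies.
The other patterns: stems whose last vowel is 'u' delete the last vowel and add -ast; stems whose last vowel is 'o' change the last vowel to 'e'.
So lakil → solakilum.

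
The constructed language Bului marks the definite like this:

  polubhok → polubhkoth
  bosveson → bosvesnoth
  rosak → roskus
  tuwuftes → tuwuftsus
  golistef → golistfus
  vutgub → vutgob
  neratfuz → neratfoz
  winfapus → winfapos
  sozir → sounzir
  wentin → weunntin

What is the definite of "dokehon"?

dokehnoth

"dokehon" has last vowel 'o'. The stems whose last vowel is 'o' (polubhok → polubhkoth, bosveson → bosvesnoth) delete the last vowel and add -oth.
So dokehon → dokehnoth.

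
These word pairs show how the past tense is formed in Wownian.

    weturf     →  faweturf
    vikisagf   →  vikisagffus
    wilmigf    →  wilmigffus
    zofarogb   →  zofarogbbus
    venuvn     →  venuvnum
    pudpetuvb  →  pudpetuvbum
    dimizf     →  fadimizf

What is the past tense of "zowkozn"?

fazowkozn

zofarogb and pudpetuvb both end in -b yet inflect differently (zofarogbbus, pudpetuvbum), so the final letter is not what conditions the rule; the second-to-last letter is.
"zowkozn" has second-to-last letter 'z'. The one such stem in the data (dimizf → fadimizf) adds the prefix fa-, so the same rule applies.
The other patterns: stems whose second-to-last letter is 'g' double the final consonant and add -us; stems whose second-to-last letter is 'v' add -um.
So zowkozn → fazowkozn.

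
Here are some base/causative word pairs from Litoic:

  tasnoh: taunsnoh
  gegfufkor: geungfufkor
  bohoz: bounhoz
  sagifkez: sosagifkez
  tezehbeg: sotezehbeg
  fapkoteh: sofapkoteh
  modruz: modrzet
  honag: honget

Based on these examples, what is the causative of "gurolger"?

bohoz and sagifkez both end in -z yet inflect differently (bounhoz, sosagifkez), so the final letter is not what conditions the rule; the last vowel is.
"gurolger" has last vowel 'e'. The stems whose last vowel is 'e' (sagifkez → sosagifkez, tezehbeg → sotezehbeg, fapkoteh → sofapkoteh) add the prefix so-.
The other patterns: stems whose last vowel is 'o' insert -un- after the first vowel; stems whose last vowel is 'a' or 'u' delete the last vowel and add -et.
So gurolger → sogurolger.

sogurolger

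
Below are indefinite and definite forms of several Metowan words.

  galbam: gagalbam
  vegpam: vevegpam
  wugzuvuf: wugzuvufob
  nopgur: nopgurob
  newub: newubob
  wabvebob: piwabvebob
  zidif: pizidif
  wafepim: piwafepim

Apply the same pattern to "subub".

sububob

newub and wabvebob both end in -b yet inflect differently (newubob, piwabvebob), so the final letter is not what conditions the rule; the last vowel is.
"subub" has last vowel 'u'. The stems whose last vowel is 'u' (wugzuvuf → wugzuvufob, nopgur → nopgurob, newub → newubob) add -ob.
The other patterns: stems whose last vowel is 'a' repeat the first consonant+vowel as a prefix; stems whose last vowel is 'i' or 'o' add the prefix pi-.
So subub → sububob.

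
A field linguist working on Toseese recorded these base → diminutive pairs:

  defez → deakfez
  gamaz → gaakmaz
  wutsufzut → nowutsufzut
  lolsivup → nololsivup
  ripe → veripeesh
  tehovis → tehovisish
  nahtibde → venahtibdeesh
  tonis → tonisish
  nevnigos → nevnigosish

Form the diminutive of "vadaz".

defez and nahtibde both have last vowel 'e' yet inflect differently (deakfez, venahtibdeesh), so the last vowel is not what conditions the rule; the final letter is.
"vadaz" ends in -z. The stems ending in -z (gamaz → gaakmaz, defez → deakfez) insert -ak- after the first vowel.
The other patterns: stems ending in -s add -ish; stems ending in -e add ve- … -esh around the stem; stems ending in -p or -t add the prefix no-.
So vadaz → vaakdaz.

vaakdaz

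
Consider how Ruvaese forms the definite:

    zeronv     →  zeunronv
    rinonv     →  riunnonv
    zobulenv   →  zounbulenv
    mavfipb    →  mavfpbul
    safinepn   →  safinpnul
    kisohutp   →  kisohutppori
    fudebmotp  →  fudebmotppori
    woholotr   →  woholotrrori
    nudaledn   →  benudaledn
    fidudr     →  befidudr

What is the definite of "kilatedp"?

bekilatedp

"kilatedp" has second-to-last letter 'd'. The stems whose second-to-last letter is 'd' (nudaledn → benudaledn, fidudr → befidudr) add the prefix be-.
So kilatedp → bekilatedp.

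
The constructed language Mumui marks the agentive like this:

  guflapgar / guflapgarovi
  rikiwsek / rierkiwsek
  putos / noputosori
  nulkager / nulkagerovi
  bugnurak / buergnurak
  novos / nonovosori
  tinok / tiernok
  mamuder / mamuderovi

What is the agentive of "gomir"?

gomirovi

rikiwsek and mamuder both have last vowel 'e' yet inflect differently (rierkiwsek, mamuderovi), so the last vowel is not what conditions the rule; the final letter is.
"gomir" ends in -r. The stems ending in -r (mamuder → mamuderovi, nulkager → nulkagerovi, guflapgar → guflapgarovi) add -ovi.
So gomir → gomirovi.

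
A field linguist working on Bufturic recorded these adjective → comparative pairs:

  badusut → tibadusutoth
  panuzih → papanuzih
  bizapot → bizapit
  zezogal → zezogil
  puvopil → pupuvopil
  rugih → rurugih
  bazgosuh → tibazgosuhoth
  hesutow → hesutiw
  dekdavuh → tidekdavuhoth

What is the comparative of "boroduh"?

tiboroduhoth

panuzih and bazgosuh both end in -h yet inflect differently (papanuzih, tibazgosuhoth), so the final letter is not what conditions the rule; the last vowel is.
"boroduh" has last vowel 'u'. The stems whose last vowel is 'u' (badusut → tibadusutoth, bazgosuh → tibazgosuhoth, dekdavuh → tidekdavuhoth) add ti- … -oth around the stem.
The other patterns: stems whose last vowel is 'i' repeat the first consonant+vowel as a prefix; stems whose last vowel is 'a' or 'o' change the last vowel to 'i'.
So boroduh → tiboroduhoth.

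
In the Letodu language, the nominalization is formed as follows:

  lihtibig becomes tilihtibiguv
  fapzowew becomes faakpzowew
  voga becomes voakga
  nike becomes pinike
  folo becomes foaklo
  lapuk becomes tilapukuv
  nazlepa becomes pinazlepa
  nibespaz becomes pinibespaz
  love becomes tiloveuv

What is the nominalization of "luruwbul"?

tiluruwbuluv

nike and love both end in -e yet inflect differently (pinike, tiloveuv), so the final letter is not what conditions the rule; the first letter is.
"luruwbul" begins with l-. The stems beginning with l- (love → tiloveuv, lihtibig → tilihtibiguv, lapuk → tilapukuv) add ti- … -uv around the stem.
So luruwbul → tiluruwbuluv.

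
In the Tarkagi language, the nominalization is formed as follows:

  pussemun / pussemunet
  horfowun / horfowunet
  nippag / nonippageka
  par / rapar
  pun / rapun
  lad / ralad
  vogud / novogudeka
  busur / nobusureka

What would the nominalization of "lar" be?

par and busur both end in -r yet inflect differently (rapar, nobusureka), so the final letter is not what conditions the rule; the number of vowels is.
"lar" has 1 vowel. The stems with 1 vowel (par → rapar, lad → ralad, pun → rapun) add the prefix ra-.
The other patterns: stems with 2 vowels add no- … -eka around the stem; stems with 3 vowels add -et.
So lar → ralar.

ralar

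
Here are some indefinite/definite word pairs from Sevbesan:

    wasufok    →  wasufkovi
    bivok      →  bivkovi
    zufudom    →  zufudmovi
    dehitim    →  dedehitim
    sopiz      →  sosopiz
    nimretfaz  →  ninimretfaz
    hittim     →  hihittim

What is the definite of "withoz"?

withzovi

zufudom and dehitim both end in -m yet inflect differently (zufudmovi, dedehitim), so the final letter is not what conditions the rule; the last vowel is.
"withoz" has last vowel 'o'. The stems whose last vowel is 'o' (wasufok → wasufkovi, bivok → bivkovi, zufudom → zufudmovi) delete the last vowel and add -ovi.
The other pattern: stems whose last vowel is 'a' or 'i' repeat the first consonant+vowel as a prefix.
So withoz → withzovi.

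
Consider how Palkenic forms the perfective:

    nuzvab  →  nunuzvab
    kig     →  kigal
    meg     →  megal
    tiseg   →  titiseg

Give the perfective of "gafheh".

"gafheh" has 2 vowels. The stems with 2 vowels (nuzvab → nunuzvab, tiseg → titiseg) repeat the first consonant+vowel as a prefix.
So gafheh → gagafheh.

gagafheh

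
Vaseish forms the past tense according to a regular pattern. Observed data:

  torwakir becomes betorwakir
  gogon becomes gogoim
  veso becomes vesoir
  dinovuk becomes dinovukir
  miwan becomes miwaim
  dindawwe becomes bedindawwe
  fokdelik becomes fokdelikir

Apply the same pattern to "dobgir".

bedobgir

torwakir and fokdelik both have last vowel 'i' yet inflect differently (betorwakir, fokdelikir), so the last vowel is not what conditions the rule; the final letter is.
"dobgir" ends in -r. The one such stem in the data (torwakir → betorwakir) adds the prefix be-, so the same rule applies.
The other patterns: stems ending in -n drop the final letter and add -im; stems ending in -k or -o add -ir.
So dobgir → bedobgir.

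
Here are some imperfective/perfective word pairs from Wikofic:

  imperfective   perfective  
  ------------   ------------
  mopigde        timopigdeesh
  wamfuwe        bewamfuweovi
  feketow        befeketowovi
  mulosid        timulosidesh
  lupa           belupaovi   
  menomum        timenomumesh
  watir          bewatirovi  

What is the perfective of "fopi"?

"fopi" begins with f-. The one such stem in the data (feketow → befeketowovi) adds be- … -ovi around the stem, so the same rule applies.
The other pattern: stems beginning with m- add ti- … -esh around the stem.
So fopi → befopiovi.

befopiovi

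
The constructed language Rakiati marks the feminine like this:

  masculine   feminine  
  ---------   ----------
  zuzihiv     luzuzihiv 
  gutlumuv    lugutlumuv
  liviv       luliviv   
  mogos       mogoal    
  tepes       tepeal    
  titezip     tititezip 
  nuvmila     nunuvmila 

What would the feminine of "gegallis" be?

zuzihiv and titezip both have last vowel 'i' yet inflect differently (luzuzihiv, tititezip), so the last vowel is not what conditions the rule; the final letter is.
"gegallis" ends in -s. The stems ending in -s (mogos → mogoal, tepes → tepeal) drop the final letter and add -al.
The other patterns: stems ending in -v add the prefix lu-; stems ending in -a or -p repeat the first consonant+vowel as a prefix.
So gegallis → gegallial.

gegallial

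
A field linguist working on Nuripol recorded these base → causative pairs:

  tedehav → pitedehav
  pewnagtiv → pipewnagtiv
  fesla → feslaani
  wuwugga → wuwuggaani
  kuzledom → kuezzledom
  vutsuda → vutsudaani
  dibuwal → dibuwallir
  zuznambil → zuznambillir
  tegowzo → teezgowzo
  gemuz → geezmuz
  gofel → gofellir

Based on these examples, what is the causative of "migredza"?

migredzaani

pewnagtiv and zuznambil both have last vowel 'i' yet inflect differently (pipewnagtiv, zuznambillir), so the last vowel is not what conditions the rule; the final letter is.
"migredza" ends in -a. The stems ending in -a (vutsuda → vutsudaani, fesla → feslaani, wuwugga → wuwuggaani) add -ani.
So migredza → migredzaani.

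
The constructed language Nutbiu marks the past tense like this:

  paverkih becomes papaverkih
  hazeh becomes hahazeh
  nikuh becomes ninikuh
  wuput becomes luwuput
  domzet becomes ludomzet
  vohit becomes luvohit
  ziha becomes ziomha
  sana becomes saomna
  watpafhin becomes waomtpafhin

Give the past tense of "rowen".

roomwen

nikuh and wuput both have last vowel 'u' yet inflect differently (ninikuh, luwuput), so the last vowel is not what conditions the rule; the final letter is.
"rowen" ends in -n. The one such stem in the data (watpafhin → waomtpafhin) inserts -om- after the first vowel (as do ziha, sana), so the same rule applies.
The other patterns: stems ending in -h repeat the first consonant+vowel as a prefix; stems ending in -t add the prefix lu-.
So rowen → roomwen.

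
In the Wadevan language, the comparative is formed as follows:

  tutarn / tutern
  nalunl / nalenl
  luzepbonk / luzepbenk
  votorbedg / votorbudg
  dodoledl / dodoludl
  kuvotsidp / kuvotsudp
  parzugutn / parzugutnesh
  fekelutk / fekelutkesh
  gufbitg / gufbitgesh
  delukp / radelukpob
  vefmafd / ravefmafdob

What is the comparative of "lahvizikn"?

ralahviziknob

nalunl and dodoledl both end in -l yet inflect differently (nalenl, dodoludl), so the final letter is not what conditions the rule; the second-to-last letter is.
"lahvizikn" has second-to-last letter 'k'. The one such stem in the data (delukp → radelukpob) adds ra- … -ob around the stem, so the same rule applies.
The other patterns: stems whose second-to-last letter is 'n' or 'r' change the last vowel to 'e'; stems whose second-to-last letter is 'd' change the last vowel to 'u'; stems whose second-to-last letter is 't' add -esh.
So lahvizikn → ralahviziknob.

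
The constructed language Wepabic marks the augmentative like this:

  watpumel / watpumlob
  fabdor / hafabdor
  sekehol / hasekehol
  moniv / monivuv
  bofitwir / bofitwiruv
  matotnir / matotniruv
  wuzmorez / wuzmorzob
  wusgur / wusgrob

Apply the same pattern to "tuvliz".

tuvlizuv

matotnir and fabdor both end in -r yet inflect differently (matotniruv, hafabdor), so the final letter is not what conditions the rule; the last vowel is.
"tuvliz" has last vowel 'i'. The stems whose last vowel is 'i' (moniv → monivuv, matotnir → matotniruv, bofitwir → bofitwiruv) add -uv.
So tuvliz → tuvlizuv.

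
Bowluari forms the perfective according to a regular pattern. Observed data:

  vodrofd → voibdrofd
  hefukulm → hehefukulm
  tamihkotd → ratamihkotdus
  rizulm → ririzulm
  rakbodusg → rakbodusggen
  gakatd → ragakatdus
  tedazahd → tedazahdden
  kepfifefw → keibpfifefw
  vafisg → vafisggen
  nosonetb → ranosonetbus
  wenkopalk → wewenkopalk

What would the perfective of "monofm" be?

moibnofm

gakatd and vodrofd both end in -d yet inflect differently (ragakatdus, voibdrofd), so the final letter is not what conditions the rule; the second-to-last letter is.
"monofm" has second-to-last letter 'f'. The stems whose second-to-last letter is 'f' (kepfifefw → keibpfifefw, vodrofd → voibdrofd) insert -ib- after the first vowel.
The other patterns: stems whose second-to-last letter is 'l' repeat the first consonant+vowel as a prefix; stems whose second-to-last letter is 't' add ra- … -us around the stem; stems whose second-to-last letter is 'h' or 's' double the final consonant and add -en.
So monofm → moibnofm.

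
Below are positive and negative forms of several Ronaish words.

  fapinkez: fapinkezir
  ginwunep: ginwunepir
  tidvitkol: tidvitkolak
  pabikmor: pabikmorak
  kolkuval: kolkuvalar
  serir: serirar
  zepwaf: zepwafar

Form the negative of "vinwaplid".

vinwaplidar

"vinwaplid" has last vowel 'i'. The one such stem in the data (serir → serirar) adds -ar, so the same rule applies.
So vinwaplid → vinwaplidar.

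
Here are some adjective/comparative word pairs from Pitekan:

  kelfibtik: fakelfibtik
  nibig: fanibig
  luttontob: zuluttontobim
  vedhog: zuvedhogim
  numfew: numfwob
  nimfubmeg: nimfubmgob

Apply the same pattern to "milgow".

nibig and vedhog both end in -g yet inflect differently (fanibig, zuvedhogim), so the final letter is not what conditions the rule; the last vowel is.
"milgow" has last vowel 'o'. The stems whose last vowel is 'o' (luttontob → zuluttontobim, vedhog → zuvedhogim) add zu- … -im around the stem.
So milgow → zumilgowim.

zumilgowim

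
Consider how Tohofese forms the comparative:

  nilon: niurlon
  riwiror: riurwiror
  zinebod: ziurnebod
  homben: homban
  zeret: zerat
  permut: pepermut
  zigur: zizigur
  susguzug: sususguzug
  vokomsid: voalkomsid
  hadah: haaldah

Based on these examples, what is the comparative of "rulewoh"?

"rulewoh" has last vowel 'o'. The stems whose last vowel is 'o' (nilon → niurlon, riwiror → riurwiror, zinebod → ziurnebod) insert -ur- after the first vowel.
So rulewoh → ruurlewoh.

ruurlewoh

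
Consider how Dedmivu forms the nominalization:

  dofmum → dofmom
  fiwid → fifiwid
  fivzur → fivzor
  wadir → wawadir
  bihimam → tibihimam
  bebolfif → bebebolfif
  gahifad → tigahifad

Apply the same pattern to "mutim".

fivzur and wadir both end in -r yet inflect differently (fivzor, wawadir), so the final letter is not what conditions the rule; the last vowel is.
"mutim" has last vowel 'i'. The stems whose last vowel is 'i' (fiwid → fifiwid, bebolfif → bebebolfif, wadir → wawadir) repeat the first consonant+vowel as a prefix.
So mutim → mumutim.

mumutim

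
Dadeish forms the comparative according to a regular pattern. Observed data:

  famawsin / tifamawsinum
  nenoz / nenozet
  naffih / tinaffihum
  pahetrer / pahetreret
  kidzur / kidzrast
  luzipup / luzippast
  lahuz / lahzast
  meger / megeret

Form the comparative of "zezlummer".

zezlummeret

"zezlummer" has last vowel 'e'. The stems whose last vowel is 'e' (meger → megeret, pahetrer → pahetreret) add -et.
So zezlummer → zezlummeret.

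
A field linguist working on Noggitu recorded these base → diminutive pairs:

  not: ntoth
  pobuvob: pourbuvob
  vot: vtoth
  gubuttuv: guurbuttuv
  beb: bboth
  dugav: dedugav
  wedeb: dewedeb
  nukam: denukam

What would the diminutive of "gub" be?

gboth

beb and wedeb both end in -b yet inflect differently (bboth, dewedeb), so the final letter is not what conditions the rule; the number of vowels is.
"gub" has 1 vowel. The stems with 1 vowel (vot → vtoth, not → ntoth, beb → bboth) delete the last vowel and add -oth.
The other patterns: stems with 2 vowels add the prefix de-; stems with 3 vowels insert -ur- after the first vowel.
So gub → gboth.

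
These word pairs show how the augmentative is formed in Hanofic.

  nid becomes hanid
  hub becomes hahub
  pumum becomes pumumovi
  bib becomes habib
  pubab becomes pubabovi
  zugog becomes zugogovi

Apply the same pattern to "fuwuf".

pubab and bib both end in -b yet inflect differently (pubabovi, habib), so the final letter is not what conditions the rule; the number of vowels is.
"fuwuf" has 2 vowels. The stems with 2 vowels (zugog → zugogovi, pubab → pubabovi, pumum → pumumovi) add -ovi.
The other pattern: stems with 1 vowel add the prefix ha-.
So fuwuf → fuwufovi.

fuwufovi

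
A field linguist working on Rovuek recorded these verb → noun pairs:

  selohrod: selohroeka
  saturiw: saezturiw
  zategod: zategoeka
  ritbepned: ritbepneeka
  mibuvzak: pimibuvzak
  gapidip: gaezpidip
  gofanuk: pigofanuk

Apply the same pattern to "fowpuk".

gofanuk and gapidip both begin with g- yet inflect differently (pigofanuk, gaezpidip), so the first letter is not what conditions the rule; the final letter is.
"fowpuk" ends in -k. The stems ending in -k (mibuvzak → pimibuvzak, gofanuk → pigofanuk) add the prefix pi-.
The other patterns: stems ending in -d drop the final letter and add -eka; stems ending in -p or -w insert -ez- after the first vowel.
So fowpuk → pifowpuk.

pifowpuk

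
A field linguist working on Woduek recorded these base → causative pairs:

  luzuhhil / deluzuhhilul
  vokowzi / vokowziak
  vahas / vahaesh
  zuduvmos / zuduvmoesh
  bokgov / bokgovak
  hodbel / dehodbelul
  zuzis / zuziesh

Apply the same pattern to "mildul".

luzuhhil and zuzis both have last vowel 'i' yet inflect differently (deluzuhhilul, zuziesh), so the last vowel is not what conditions the rule; the final letter is.
"mildul" ends in -l. The stems ending in -l (luzuhhil → deluzuhhilul, hodbel → dehodbelul) add de- … -ul around the stem.
The other patterns: stems ending in -s drop the final letter and add -esh; stems ending in -i or -v add -ak.
So mildul → demildulul.

demildulul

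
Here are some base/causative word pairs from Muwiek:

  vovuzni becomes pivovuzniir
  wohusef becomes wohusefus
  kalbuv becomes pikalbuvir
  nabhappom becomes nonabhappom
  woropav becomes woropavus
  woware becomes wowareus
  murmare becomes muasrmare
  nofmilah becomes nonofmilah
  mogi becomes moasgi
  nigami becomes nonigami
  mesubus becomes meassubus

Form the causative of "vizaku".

woware and murmare both end in -e yet inflect differently (wowareus, muasrmare), so the final letter is not what conditions the rule; the first letter is.
"vizaku" begins with v-. The one such stem in the data (vovuzni → pivovuzniir) adds pi- … -ir around the stem, so the same rule applies.
The other patterns: stems beginning with w- add -us; stems beginning with m- insert -as- after the first vowel; stems beginning with n- add the prefix no-.
So vizaku → pivizakuir.

pivizakuir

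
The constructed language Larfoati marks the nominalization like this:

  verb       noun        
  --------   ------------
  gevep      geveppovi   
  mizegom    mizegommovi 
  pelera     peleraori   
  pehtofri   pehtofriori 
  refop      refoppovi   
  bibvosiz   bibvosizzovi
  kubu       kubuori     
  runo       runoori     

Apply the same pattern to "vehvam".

bibvosiz and pehtofri both have last vowel 'i' yet inflect differently (bibvosizzovi, pehtofriori), so the last vowel is not what conditions the rule; whether the stem ends in a vowel or a consonant is.
"vehvam" ends in a consonant. The stems ending in a consonant (bibvosiz → bibvosizzovi, mizegom → mizegommovi, refop → refoppovi) double the final consonant and add -ovi.
The other pattern: stems ending in a vowel add -ori.
So vehvam → vehvammovi.

vehvammovi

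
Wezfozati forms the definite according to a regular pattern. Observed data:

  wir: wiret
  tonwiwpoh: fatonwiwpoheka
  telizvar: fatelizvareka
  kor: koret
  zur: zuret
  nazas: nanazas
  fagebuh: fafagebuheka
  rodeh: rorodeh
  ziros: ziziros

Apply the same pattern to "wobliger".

fawobligereka

rodeh and tonwiwpoh both end in -h yet inflect differently (rorodeh, fatonwiwpoheka), so the final letter is not what conditions the rule; the number of vowels is.
"wobliger" has 3 vowels. The stems with 3 vowels (tonwiwpoh → fatonwiwpoheka, telizvar → fatelizvareka, fagebuh → fafagebuheka) add fa- … -eka around the stem.
So wobliger → fawobligereka.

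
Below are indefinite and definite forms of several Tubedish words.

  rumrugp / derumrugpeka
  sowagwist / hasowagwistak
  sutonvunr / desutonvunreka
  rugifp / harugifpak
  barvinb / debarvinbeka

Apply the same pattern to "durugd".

dedurugdeka

"durugd" has second-to-last letter 'g'. The one such stem in the data (rumrugp → derumrugpeka) adds de- … -eka around the stem, so the same rule applies.
The other pattern: stems whose second-to-last letter is 'f' or 's' add ha- … -ak around the stem.
So durugd → dedurugdeka.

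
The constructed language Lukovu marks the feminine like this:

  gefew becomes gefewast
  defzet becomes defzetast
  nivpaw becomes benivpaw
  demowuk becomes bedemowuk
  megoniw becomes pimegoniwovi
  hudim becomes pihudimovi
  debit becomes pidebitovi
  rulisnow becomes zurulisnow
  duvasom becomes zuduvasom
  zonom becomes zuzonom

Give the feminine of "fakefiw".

gefew and nivpaw both end in -w yet inflect differently (gefewast, benivpaw), so the final letter is not what conditions the rule; the last vowel is.
"fakefiw" has last vowel 'i'. The stems whose last vowel is 'i' (megoniw → pimegoniwovi, hudim → pihudimovi, debit → pidebitovi) add pi- … -ovi around the stem.
The other patterns: stems whose last vowel is 'e' add -ast; stems whose last vowel is 'a' or 'u' add the prefix be-; stems whose last vowel is 'o' add the prefix zu-.
So fakefiw → pifakefiwovi.

pifakefiwovi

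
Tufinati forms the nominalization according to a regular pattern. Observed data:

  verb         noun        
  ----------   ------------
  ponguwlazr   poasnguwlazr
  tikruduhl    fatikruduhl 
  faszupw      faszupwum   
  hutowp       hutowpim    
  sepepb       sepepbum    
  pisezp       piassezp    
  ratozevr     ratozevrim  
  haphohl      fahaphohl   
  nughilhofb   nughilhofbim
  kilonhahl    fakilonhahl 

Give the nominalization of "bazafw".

pisezp and hutowp both end in -p yet inflect differently (piassezp, hutowpim), so the final letter is not what conditions the rule; the second-to-last letter is.
"bazafw" has second-to-last letter 'f'. The one such stem in the data (nughilhofb → nughilhofbim) adds -im, so the same rule applies.
So bazafw → bazafwim.

bazafwim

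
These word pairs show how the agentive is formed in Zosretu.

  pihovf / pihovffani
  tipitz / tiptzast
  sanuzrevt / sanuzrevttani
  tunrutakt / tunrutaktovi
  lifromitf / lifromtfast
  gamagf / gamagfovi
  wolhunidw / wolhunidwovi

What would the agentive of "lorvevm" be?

lorvevmmani

"lorvevm" has second-to-last letter 'v'. The stems whose second-to-last letter is 'v' (pihovf → pihovffani, sanuzrevt → sanuzrevttani) double the final consonant and add -ani.
The other patterns: stems whose second-to-last letter is 't' delete the last vowel and add -ast; stems whose second-to-last letter is 'd', 'g' or 'k' add -ovi.
So lorvevm → lorvevmmani.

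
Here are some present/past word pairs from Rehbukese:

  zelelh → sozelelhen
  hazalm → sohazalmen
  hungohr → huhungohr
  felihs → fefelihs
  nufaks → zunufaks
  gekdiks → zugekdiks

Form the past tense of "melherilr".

somelherilren

felihs and nufaks both end in -s yet inflect differently (fefelihs, zunufaks), so the final letter is not what conditions the rule; the second-to-last letter is.
"melherilr" has second-to-last letter 'l'. The stems whose second-to-last letter is 'l' (zelelh → sozelelhen, hazalm → sohazalmen) add so- … -en around the stem.
The other patterns: stems whose second-to-last letter is 'h' repeat the first consonant+vowel as a prefix; stems whose second-to-last letter is 'k' add the prefix zu-.
So melherilr → somelherilren.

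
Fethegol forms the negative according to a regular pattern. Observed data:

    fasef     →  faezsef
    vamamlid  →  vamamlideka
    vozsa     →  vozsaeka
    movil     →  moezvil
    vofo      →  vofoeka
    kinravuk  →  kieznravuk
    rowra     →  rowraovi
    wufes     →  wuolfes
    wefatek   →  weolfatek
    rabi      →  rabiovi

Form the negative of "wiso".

wiolso

rowra and vozsa both end in -a yet inflect differently (rowraovi, vozsaeka), so the final letter is not what conditions the rule; the first letter is.
"wiso" begins with w-. The stems beginning with w- (wefatek → weolfatek, wufes → wuolfes) insert -ol- after the first vowel.
The other patterns: stems beginning with r- add -ovi; stems beginning with v- add -eka; stems beginning with f-, k- or m- insert -ez- after the first vowel.
So wiso → wiolso.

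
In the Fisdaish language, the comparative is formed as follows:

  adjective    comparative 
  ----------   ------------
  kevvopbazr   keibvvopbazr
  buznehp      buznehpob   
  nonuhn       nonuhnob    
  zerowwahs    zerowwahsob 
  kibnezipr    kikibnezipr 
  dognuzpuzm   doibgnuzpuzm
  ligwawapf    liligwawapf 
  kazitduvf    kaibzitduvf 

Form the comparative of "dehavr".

deibhavr

ligwawapf and kazitduvf both end in -f yet inflect differently (liligwawapf, kaibzitduvf), so the final letter is not what conditions the rule; the second-to-last letter is.
"dehavr" has second-to-last letter 'v'. The one such stem in the data (kazitduvf → kaibzitduvf) inserts -ib- after the first vowel (as do kevvopbazr, dognuzpuzm), so the same rule applies.
So dehavr → deibhavr.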